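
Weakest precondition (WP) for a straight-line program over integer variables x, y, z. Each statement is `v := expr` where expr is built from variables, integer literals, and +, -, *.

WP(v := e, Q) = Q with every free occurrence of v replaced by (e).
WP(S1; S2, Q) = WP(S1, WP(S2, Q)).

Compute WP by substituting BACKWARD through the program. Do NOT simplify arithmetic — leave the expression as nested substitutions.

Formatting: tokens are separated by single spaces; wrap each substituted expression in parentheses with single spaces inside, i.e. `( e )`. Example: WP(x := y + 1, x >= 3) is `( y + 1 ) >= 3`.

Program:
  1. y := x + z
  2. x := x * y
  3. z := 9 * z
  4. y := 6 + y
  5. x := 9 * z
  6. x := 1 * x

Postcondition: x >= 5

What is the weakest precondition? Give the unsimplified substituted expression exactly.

post: x >= 5
stmt 6: x := 1 * x  -- replace 1 occurrence(s) of x with (1 * x)
  => ( 1 * x ) >= 5
stmt 5: x := 9 * z  -- replace 1 occurrence(s) of x with (9 * z)
  => ( 1 * ( 9 * z ) ) >= 5
stmt 4: y := 6 + y  -- replace 0 occurrence(s) of y with (6 + y)
  => ( 1 * ( 9 * z ) ) >= 5
stmt 3: z := 9 * z  -- replace 1 occurrence(s) of z with (9 * z)
  => ( 1 * ( 9 * ( 9 * z ) ) ) >= 5
stmt 2: x := x * y  -- replace 0 occurrence(s) of x with (x * y)
  => ( 1 * ( 9 * ( 9 * z ) ) ) >= 5
stmt 1: y := x + z  -- replace 0 occurrence(s) of y with (x + z)
  => ( 1 * ( 9 * ( 9 * z ) ) ) >= 5

Answer: ( 1 * ( 9 * ( 9 * z ) ) ) >= 5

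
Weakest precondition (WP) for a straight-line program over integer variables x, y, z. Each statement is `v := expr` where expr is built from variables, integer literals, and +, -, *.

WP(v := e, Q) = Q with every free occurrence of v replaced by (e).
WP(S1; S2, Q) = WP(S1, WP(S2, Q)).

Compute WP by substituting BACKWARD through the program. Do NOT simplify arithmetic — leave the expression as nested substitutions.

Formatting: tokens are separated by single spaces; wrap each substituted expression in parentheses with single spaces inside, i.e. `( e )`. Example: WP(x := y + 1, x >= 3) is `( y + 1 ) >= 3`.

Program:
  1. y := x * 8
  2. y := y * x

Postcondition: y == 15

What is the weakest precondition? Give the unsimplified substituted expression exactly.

post: y == 15
stmt 2: y := y * x  -- replace 1 occurrence(s) of y with (y * x)
  => ( y * x ) == 15
stmt 1: y := x * 8  -- replace 1 occurrence(s) of y with (x * 8)
  => ( ( x * 8 ) * x ) == 15

Answer: ( ( x * 8 ) * x ) == 15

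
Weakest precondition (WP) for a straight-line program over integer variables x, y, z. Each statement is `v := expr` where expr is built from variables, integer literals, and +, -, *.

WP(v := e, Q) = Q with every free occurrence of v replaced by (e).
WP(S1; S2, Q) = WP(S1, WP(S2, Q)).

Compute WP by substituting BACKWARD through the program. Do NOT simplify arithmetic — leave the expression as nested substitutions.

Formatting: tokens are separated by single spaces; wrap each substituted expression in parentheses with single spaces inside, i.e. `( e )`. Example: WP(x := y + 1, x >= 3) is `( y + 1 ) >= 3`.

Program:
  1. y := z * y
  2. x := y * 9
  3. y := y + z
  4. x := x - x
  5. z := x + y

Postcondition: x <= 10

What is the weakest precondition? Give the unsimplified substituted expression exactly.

Answer: ( ( ( z * y ) * 9 ) - ( ( z * y ) * 9 ) ) <= 10

Derivation:
post: x <= 10
stmt 5: z := x + y  -- replace 0 occurrence(s) of z with (x + y)
  => x <= 10
stmt 4: x := x - x  -- replace 1 occurrence(s) of x with (x - x)
  => ( x - x ) <= 10
stmt 3: y := y + z  -- replace 0 occurrence(s) of y with (y + z)
  => ( x - x ) <= 10
stmt 2: x := y * 9  -- replace 2 occurrence(s) of x with (y * 9)
  => ( ( y * 9 ) - ( y * 9 ) ) <= 10
stmt 1: y := z * y  -- replace 2 occurrence(s) of y with (z * y)
  => ( ( ( z * y ) * 9 ) - ( ( z * y ) * 9 ) ) <= 10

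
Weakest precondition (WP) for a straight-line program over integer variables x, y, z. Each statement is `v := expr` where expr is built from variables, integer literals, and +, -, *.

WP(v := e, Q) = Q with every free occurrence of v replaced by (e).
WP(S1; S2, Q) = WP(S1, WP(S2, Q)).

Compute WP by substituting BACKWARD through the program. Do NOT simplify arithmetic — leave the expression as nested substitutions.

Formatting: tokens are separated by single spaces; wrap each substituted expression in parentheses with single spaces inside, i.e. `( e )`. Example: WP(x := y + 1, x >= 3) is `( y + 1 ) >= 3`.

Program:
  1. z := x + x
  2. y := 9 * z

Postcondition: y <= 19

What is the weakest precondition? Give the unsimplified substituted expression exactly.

Answer: ( 9 * ( x + x ) ) <= 19

Derivation:
post: y <= 19
stmt 2: y := 9 * z  -- replace 1 occurrence(s) of y with (9 * z)
  => ( 9 * z ) <= 19
stmt 1: z := x + x  -- replace 1 occurrence(s) of z with (x + x)
  => ( 9 * ( x + x ) ) <= 19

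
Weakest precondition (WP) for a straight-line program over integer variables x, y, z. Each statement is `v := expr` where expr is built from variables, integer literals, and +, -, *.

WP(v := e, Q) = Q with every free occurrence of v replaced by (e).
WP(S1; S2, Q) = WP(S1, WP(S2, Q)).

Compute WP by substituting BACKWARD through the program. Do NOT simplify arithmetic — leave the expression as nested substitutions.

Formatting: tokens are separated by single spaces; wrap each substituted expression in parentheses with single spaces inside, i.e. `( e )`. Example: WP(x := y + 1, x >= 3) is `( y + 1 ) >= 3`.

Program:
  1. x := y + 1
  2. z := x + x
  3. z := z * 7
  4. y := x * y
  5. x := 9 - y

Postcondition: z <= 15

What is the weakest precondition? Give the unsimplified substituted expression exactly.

post: z <= 15
stmt 5: x := 9 - y  -- replace 0 occurrence(s) of x with (9 - y)
  => z <= 15
stmt 4: y := x * y  -- replace 0 occurrence(s) of y with (x * y)
  => z <= 15
stmt 3: z := z * 7  -- replace 1 occurrence(s) of z with (z * 7)
  => ( z * 7 ) <= 15
stmt 2: z := x + x  -- replace 1 occurrence(s) of z with (x + x)
  => ( ( x + x ) * 7 ) <= 15
stmt 1: x := y + 1  -- replace 2 occurrence(s) of x with (y + 1)
  => ( ( ( y + 1 ) + ( y + 1 ) ) * 7 ) <= 15

Answer: ( ( ( y + 1 ) + ( y + 1 ) ) * 7 ) <= 15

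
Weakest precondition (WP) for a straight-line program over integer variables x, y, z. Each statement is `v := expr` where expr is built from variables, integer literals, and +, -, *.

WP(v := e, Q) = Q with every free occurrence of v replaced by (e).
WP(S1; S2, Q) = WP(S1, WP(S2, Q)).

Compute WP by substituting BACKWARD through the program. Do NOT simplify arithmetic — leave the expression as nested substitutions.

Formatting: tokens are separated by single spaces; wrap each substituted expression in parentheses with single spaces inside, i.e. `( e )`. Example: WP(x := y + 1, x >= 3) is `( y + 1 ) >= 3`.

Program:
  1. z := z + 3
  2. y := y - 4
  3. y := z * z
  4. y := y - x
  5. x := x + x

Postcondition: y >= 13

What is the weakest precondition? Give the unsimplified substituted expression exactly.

post: y >= 13
stmt 5: x := x + x  -- replace 0 occurrence(s) of x with (x + x)
  => y >= 13
stmt 4: y := y - x  -- replace 1 occurrence(s) of y with (y - x)
  => ( y - x ) >= 13
stmt 3: y := z * z  -- replace 1 occurrence(s) of y with (z * z)
  => ( ( z * z ) - x ) >= 13
stmt 2: y := y - 4  -- replace 0 occurrence(s) of y with (y - 4)
  => ( ( z * z ) - x ) >= 13
stmt 1: z := z + 3  -- replace 2 occurrence(s) of z with (z + 3)
  => ( ( ( z + 3 ) * ( z + 3 ) ) - x ) >= 13

Answer: ( ( ( z + 3 ) * ( z + 3 ) ) - x ) >= 13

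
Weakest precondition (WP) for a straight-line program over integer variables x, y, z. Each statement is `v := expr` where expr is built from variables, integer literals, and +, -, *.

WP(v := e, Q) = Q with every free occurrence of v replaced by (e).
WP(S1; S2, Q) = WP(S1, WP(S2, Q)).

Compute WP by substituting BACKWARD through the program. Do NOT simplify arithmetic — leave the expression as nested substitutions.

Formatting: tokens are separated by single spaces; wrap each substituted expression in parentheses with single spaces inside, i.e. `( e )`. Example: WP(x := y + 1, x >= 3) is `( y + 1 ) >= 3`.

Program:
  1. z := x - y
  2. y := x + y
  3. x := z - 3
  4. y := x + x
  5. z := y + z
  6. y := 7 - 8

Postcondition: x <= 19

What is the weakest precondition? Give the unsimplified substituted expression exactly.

post: x <= 19
stmt 6: y := 7 - 8  -- replace 0 occurrence(s) of y with (7 - 8)
  => x <= 19
stmt 5: z := y + z  -- replace 0 occurrence(s) of z with (y + z)
  => x <= 19
stmt 4: y := x + x  -- replace 0 occurrence(s) of y with (x + x)
  => x <= 19
stmt 3: x := z - 3  -- replace 1 occurrence(s) of x with (z - 3)
  => ( z - 3 ) <= 19
stmt 2: y := x + y  -- replace 0 occurrence(s) of y with (x + y)
  => ( z - 3 ) <= 19
stmt 1: z := x - y  -- replace 1 occurrence(s) of z with (x - y)
  => ( ( x - y ) - 3 ) <= 19

Answer: ( ( x - y ) - 3 ) <= 19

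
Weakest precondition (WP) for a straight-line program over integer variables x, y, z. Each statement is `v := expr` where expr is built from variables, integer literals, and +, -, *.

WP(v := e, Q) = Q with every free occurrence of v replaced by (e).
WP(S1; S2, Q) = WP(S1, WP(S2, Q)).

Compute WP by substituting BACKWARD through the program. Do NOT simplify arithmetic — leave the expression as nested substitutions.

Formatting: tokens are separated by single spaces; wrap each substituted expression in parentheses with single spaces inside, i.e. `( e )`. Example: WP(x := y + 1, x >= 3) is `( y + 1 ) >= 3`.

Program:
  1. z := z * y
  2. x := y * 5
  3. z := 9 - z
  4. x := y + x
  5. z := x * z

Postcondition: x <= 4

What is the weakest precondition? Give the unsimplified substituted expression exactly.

post: x <= 4
stmt 5: z := x * z  -- replace 0 occurrence(s) of z with (x * z)
  => x <= 4
stmt 4: x := y + x  -- replace 1 occurrence(s) of x with (y + x)
  => ( y + x ) <= 4
stmt 3: z := 9 - z  -- replace 0 occurrence(s) of z with (9 - z)
  => ( y + x ) <= 4
stmt 2: x := y * 5  -- replace 1 occurrence(s) of x with (y * 5)
  => ( y + ( y * 5 ) ) <= 4
stmt 1: z := z * y  -- replace 0 occurrence(s) of z with (z * y)
  => ( y + ( y * 5 ) ) <= 4

Answer: ( y + ( y * 5 ) ) <= 4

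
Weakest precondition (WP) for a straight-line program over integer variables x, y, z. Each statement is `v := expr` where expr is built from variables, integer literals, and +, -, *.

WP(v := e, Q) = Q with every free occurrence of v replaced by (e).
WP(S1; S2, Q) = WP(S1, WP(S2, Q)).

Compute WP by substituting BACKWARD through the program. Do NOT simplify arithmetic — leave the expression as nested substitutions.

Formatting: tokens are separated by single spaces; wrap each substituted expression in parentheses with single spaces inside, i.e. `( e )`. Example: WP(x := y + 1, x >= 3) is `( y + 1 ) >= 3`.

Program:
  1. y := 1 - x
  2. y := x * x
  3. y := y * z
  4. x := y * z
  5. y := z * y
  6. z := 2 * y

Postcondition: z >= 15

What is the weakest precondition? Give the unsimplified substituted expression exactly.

Answer: ( 2 * ( z * ( ( x * x ) * z ) ) ) >= 15

Derivation:
post: z >= 15
stmt 6: z := 2 * y  -- replace 1 occurrence(s) of z with (2 * y)
  => ( 2 * y ) >= 15
stmt 5: y := z * y  -- replace 1 occurrence(s) of y with (z * y)
  => ( 2 * ( z * y ) ) >= 15
stmt 4: x := y * z  -- replace 0 occurrence(s) of x with (y * z)
  => ( 2 * ( z * y ) ) >= 15
stmt 3: y := y * z  -- replace 1 occurrence(s) of y with (y * z)
  => ( 2 * ( z * ( y * z ) ) ) >= 15
stmt 2: y := x * x  -- replace 1 occurrence(s) of y with (x * x)
  => ( 2 * ( z * ( ( x * x ) * z ) ) ) >= 15
stmt 1: y := 1 - x  -- replace 0 occurrence(s) of y with (1 - x)
  => ( 2 * ( z * ( ( x * x ) * z ) ) ) >= 15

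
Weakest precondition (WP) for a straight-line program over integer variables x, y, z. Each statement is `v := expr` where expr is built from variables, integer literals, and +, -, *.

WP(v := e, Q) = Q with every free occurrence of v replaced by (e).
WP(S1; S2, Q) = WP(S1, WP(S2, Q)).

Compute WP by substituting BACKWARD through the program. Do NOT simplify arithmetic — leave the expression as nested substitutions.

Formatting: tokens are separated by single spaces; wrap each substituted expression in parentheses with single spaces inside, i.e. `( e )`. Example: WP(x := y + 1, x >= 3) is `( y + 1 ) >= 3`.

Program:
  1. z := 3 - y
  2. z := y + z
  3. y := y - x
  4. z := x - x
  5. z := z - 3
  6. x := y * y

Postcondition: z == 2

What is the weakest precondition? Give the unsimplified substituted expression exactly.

Answer: ( ( x - x ) - 3 ) == 2

Derivation:
post: z == 2
stmt 6: x := y * y  -- replace 0 occurrence(s) of x with (y * y)
  => z == 2
stmt 5: z := z - 3  -- replace 1 occurrence(s) of z with (z - 3)
  => ( z - 3 ) == 2
stmt 4: z := x - x  -- replace 1 occurrence(s) of z with (x - x)
  => ( ( x - x ) - 3 ) == 2
stmt 3: y := y - x  -- replace 0 occurrence(s) of y with (y - x)
  => ( ( x - x ) - 3 ) == 2
stmt 2: z := y + z  -- replace 0 occurrence(s) of z with (y + z)
  => ( ( x - x ) - 3 ) == 2
stmt 1: z := 3 - y  -- replace 0 occurrence(s) of z with (3 - y)
  => ( ( x - x ) - 3 ) == 2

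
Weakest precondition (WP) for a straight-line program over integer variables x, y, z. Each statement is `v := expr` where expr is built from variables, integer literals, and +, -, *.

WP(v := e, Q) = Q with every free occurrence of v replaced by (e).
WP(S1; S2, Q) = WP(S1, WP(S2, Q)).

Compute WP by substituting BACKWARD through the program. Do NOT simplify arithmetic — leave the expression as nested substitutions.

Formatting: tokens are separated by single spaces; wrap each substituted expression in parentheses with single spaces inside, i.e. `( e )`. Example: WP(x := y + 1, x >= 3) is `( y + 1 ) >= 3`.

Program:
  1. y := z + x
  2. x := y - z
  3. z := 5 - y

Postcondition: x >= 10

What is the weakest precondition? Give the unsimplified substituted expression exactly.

Answer: ( ( z + x ) - z ) >= 10

Derivation:
post: x >= 10
stmt 3: z := 5 - y  -- replace 0 occurrence(s) of z with (5 - y)
  => x >= 10
stmt 2: x := y - z  -- replace 1 occurrence(s) of x with (y - z)
  => ( y - z ) >= 10
stmt 1: y := z + x  -- replace 1 occurrence(s) of y with (z + x)
  => ( ( z + x ) - z ) >= 10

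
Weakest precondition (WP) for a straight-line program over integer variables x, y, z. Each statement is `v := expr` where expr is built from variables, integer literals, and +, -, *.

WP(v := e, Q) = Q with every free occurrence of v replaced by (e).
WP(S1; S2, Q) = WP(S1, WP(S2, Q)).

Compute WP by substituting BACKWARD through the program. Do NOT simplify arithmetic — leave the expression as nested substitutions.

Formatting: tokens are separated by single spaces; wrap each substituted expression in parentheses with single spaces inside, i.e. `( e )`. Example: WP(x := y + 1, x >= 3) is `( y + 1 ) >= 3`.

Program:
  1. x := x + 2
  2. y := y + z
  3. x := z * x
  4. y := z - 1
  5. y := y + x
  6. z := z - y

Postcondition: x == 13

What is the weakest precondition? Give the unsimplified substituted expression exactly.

post: x == 13
stmt 6: z := z - y  -- replace 0 occurrence(s) of z with (z - y)
  => x == 13
stmt 5: y := y + x  -- replace 0 occurrence(s) of y with (y + x)
  => x == 13
stmt 4: y := z - 1  -- replace 0 occurrence(s) of y with (z - 1)
  => x == 13
stmt 3: x := z * x  -- replace 1 occurrence(s) of x with (z * x)
  => ( z * x ) == 13
stmt 2: y := y + z  -- replace 0 occurrence(s) of y with (y + z)
  => ( z * x ) == 13
stmt 1: x := x + 2  -- replace 1 occurrence(s) of x with (x + 2)
  => ( z * ( x + 2 ) ) == 13

Answer: ( z * ( x + 2 ) ) == 13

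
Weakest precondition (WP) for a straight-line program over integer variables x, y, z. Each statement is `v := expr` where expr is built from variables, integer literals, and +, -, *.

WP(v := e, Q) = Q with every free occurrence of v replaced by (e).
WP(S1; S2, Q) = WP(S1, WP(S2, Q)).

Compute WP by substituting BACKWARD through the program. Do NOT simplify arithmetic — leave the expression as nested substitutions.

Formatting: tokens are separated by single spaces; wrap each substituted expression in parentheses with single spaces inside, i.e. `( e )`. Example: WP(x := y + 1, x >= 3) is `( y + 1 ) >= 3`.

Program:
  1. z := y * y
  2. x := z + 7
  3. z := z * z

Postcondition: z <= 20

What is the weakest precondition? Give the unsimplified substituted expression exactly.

post: z <= 20
stmt 3: z := z * z  -- replace 1 occurrence(s) of z with (z * z)
  => ( z * z ) <= 20
stmt 2: x := z + 7  -- replace 0 occurrence(s) of x with (z + 7)
  => ( z * z ) <= 20
stmt 1: z := y * y  -- replace 2 occurrence(s) of z with (y * y)
  => ( ( y * y ) * ( y * y ) ) <= 20

Answer: ( ( y * y ) * ( y * y ) ) <= 20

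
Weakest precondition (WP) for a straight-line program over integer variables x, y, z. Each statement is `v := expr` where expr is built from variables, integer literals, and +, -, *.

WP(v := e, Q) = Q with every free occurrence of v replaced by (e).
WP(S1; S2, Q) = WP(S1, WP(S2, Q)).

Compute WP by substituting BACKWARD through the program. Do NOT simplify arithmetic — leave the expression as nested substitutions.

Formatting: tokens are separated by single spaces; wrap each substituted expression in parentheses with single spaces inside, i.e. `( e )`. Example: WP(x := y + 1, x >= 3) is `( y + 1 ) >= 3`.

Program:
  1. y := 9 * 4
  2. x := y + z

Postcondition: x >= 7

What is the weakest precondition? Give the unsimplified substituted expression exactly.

post: x >= 7
stmt 2: x := y + z  -- replace 1 occurrence(s) of x with (y + z)
  => ( y + z ) >= 7
stmt 1: y := 9 * 4  -- replace 1 occurrence(s) of y with (9 * 4)
  => ( ( 9 * 4 ) + z ) >= 7

Answer: ( ( 9 * 4 ) + z ) >= 7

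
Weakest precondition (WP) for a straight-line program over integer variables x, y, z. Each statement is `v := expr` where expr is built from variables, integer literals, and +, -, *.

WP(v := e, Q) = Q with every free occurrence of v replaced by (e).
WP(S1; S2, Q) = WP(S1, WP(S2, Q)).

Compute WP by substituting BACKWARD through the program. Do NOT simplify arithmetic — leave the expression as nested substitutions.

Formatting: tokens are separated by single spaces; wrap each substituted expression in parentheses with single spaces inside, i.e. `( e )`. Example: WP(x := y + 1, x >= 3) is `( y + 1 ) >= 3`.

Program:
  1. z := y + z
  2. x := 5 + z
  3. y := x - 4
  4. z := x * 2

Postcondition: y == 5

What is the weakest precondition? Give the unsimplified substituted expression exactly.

post: y == 5
stmt 4: z := x * 2  -- replace 0 occurrence(s) of z with (x * 2)
  => y == 5
stmt 3: y := x - 4  -- replace 1 occurrence(s) of y with (x - 4)
  => ( x - 4 ) == 5
stmt 2: x := 5 + z  -- replace 1 occurrence(s) of x with (5 + z)
  => ( ( 5 + z ) - 4 ) == 5
stmt 1: z := y + z  -- replace 1 occurrence(s) of z with (y + z)
  => ( ( 5 + ( y + z ) ) - 4 ) == 5

Answer: ( ( 5 + ( y + z ) ) - 4 ) == 5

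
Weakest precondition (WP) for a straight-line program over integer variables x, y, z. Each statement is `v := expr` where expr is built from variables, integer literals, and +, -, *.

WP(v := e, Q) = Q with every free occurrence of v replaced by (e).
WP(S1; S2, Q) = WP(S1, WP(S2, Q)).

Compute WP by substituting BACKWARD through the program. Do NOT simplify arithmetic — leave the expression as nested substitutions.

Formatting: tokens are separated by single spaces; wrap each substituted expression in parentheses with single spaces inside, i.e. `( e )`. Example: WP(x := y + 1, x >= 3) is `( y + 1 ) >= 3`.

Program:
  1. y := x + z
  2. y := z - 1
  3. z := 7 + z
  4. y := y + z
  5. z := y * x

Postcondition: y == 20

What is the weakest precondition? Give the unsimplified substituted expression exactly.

post: y == 20
stmt 5: z := y * x  -- replace 0 occurrence(s) of z with (y * x)
  => y == 20
stmt 4: y := y + z  -- replace 1 occurrence(s) of y with (y + z)
  => ( y + z ) == 20
stmt 3: z := 7 + z  -- replace 1 occurrence(s) of z with (7 + z)
  => ( y + ( 7 + z ) ) == 20
stmt 2: y := z - 1  -- replace 1 occurrence(s) of y with (z - 1)
  => ( ( z - 1 ) + ( 7 + z ) ) == 20
stmt 1: y := x + z  -- replace 0 occurrence(s) of y with (x + z)
  => ( ( z - 1 ) + ( 7 + z ) ) == 20

Answer: ( ( z - 1 ) + ( 7 + z ) ) == 20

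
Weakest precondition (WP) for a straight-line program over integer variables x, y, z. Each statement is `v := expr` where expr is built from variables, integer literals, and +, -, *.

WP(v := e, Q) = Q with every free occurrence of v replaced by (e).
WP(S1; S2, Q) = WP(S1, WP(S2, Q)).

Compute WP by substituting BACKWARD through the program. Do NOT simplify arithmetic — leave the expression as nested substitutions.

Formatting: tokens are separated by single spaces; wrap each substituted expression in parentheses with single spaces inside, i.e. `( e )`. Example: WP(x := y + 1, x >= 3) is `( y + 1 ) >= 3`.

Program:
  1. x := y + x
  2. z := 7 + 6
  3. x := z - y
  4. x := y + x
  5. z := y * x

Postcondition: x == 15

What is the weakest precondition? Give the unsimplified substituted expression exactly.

post: x == 15
stmt 5: z := y * x  -- replace 0 occurrence(s) of z with (y * x)
  => x == 15
stmt 4: x := y + x  -- replace 1 occurrence(s) of x with (y + x)
  => ( y + x ) == 15
stmt 3: x := z - y  -- replace 1 occurrence(s) of x with (z - y)
  => ( y + ( z - y ) ) == 15
stmt 2: z := 7 + 6  -- replace 1 occurrence(s) of z with (7 + 6)
  => ( y + ( ( 7 + 6 ) - y ) ) == 15
stmt 1: x := y + x  -- replace 0 occurrence(s) of x with (y + x)
  => ( y + ( ( 7 + 6 ) - y ) ) == 15

Answer: ( y + ( ( 7 + 6 ) - y ) ) == 15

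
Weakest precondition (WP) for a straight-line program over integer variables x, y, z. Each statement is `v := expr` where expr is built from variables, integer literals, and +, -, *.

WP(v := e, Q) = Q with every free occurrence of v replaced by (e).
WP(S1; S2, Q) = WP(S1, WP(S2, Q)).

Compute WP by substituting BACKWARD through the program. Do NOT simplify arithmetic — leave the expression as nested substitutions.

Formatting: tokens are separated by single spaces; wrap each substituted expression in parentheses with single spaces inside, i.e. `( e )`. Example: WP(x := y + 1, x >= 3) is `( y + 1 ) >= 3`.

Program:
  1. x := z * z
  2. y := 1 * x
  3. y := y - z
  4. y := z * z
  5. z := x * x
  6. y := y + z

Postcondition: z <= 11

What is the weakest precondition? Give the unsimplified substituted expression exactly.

Answer: ( ( z * z ) * ( z * z ) ) <= 11

Derivation:
post: z <= 11
stmt 6: y := y + z  -- replace 0 occurrence(s) of y with (y + z)
  => z <= 11
stmt 5: z := x * x  -- replace 1 occurrence(s) of z with (x * x)
  => ( x * x ) <= 11
stmt 4: y := z * z  -- replace 0 occurrence(s) of y with (z * z)
  => ( x * x ) <= 11
stmt 3: y := y - z  -- replace 0 occurrence(s) of y with (y - z)
  => ( x * x ) <= 11
stmt 2: y := 1 * x  -- replace 0 occurrence(s) of y with (1 * x)
  => ( x * x ) <= 11
stmt 1: x := z * z  -- replace 2 occurrence(s) of x with (z * z)
  => ( ( z * z ) * ( z * z ) ) <= 11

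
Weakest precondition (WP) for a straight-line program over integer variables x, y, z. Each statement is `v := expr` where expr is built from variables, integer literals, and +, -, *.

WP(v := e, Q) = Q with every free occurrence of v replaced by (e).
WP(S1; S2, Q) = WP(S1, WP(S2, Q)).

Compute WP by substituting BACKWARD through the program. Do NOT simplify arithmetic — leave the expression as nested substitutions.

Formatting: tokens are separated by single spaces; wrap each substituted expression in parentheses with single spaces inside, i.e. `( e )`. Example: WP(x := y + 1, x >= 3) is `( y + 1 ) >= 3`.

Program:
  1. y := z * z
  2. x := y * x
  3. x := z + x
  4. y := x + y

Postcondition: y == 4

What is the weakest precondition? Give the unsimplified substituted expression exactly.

post: y == 4
stmt 4: y := x + y  -- replace 1 occurrence(s) of y with (x + y)
  => ( x + y ) == 4
stmt 3: x := z + x  -- replace 1 occurrence(s) of x with (z + x)
  => ( ( z + x ) + y ) == 4
stmt 2: x := y * x  -- replace 1 occurrence(s) of x with (y * x)
  => ( ( z + ( y * x ) ) + y ) == 4
stmt 1: y := z * z  -- replace 2 occurrence(s) of y with (z * z)
  => ( ( z + ( ( z * z ) * x ) ) + ( z * z ) ) == 4

Answer: ( ( z + ( ( z * z ) * x ) ) + ( z * z ) ) == 4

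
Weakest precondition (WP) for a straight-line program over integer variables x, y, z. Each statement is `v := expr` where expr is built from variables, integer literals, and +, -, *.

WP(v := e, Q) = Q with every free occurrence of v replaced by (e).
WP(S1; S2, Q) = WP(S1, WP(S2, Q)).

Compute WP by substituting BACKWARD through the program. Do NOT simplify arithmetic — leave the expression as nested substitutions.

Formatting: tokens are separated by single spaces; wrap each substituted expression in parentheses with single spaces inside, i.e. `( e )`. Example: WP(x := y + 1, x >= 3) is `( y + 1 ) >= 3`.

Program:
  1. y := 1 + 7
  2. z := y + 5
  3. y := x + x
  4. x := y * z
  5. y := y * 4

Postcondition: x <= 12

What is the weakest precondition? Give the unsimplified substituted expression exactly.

Answer: ( ( x + x ) * ( ( 1 + 7 ) + 5 ) ) <= 12

Derivation:
post: x <= 12
stmt 5: y := y * 4  -- replace 0 occurrence(s) of y with (y * 4)
  => x <= 12
stmt 4: x := y * z  -- replace 1 occurrence(s) of x with (y * z)
  => ( y * z ) <= 12
stmt 3: y := x + x  -- replace 1 occurrence(s) of y with (x + x)
  => ( ( x + x ) * z ) <= 12
stmt 2: z := y + 5  -- replace 1 occurrence(s) of z with (y + 5)
  => ( ( x + x ) * ( y + 5 ) ) <= 12
stmt 1: y := 1 + 7  -- replace 1 occurrence(s) of y with (1 + 7)
  => ( ( x + x ) * ( ( 1 + 7 ) + 5 ) ) <= 12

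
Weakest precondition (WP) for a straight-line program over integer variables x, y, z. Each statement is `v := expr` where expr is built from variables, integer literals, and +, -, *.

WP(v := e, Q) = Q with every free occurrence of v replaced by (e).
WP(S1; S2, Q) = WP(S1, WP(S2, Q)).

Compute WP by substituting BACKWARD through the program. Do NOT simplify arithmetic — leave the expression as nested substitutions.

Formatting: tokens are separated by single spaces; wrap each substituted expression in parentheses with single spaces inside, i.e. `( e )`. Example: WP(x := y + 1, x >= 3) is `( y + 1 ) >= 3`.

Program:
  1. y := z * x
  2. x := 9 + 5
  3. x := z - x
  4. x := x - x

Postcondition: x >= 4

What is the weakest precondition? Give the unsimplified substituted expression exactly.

Answer: ( ( z - ( 9 + 5 ) ) - ( z - ( 9 + 5 ) ) ) >= 4

Derivation:
post: x >= 4
stmt 4: x := x - x  -- replace 1 occurrence(s) of x with (x - x)
  => ( x - x ) >= 4
stmt 3: x := z - x  -- replace 2 occurrence(s) of x with (z - x)
  => ( ( z - x ) - ( z - x ) ) >= 4
stmt 2: x := 9 + 5  -- replace 2 occurrence(s) of x with (9 + 5)
  => ( ( z - ( 9 + 5 ) ) - ( z - ( 9 + 5 ) ) ) >= 4
stmt 1: y := z * x  -- replace 0 occurrence(s) of y with (z * x)
  => ( ( z - ( 9 + 5 ) ) - ( z - ( 9 + 5 ) ) ) >= 4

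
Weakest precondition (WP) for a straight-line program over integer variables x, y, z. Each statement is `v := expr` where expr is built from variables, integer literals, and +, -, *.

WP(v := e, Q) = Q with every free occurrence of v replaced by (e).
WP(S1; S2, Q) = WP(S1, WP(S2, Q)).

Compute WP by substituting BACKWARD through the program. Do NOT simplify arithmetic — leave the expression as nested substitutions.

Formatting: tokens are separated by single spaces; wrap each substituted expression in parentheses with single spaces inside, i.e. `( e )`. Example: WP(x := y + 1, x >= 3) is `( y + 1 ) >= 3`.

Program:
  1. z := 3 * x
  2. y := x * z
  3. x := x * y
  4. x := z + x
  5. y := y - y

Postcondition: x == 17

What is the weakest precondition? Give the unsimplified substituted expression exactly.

post: x == 17
stmt 5: y := y - y  -- replace 0 occurrence(s) of y with (y - y)
  => x == 17
stmt 4: x := z + x  -- replace 1 occurrence(s) of x with (z + x)
  => ( z + x ) == 17
stmt 3: x := x * y  -- replace 1 occurrence(s) of x with (x * y)
  => ( z + ( x * y ) ) == 17
stmt 2: y := x * z  -- replace 1 occurrence(s) of y with (x * z)
  => ( z + ( x * ( x * z ) ) ) == 17
stmt 1: z := 3 * x  -- replace 2 occurrence(s) of z with (3 * x)
  => ( ( 3 * x ) + ( x * ( x * ( 3 * x ) ) ) ) == 17

Answer: ( ( 3 * x ) + ( x * ( x * ( 3 * x ) ) ) ) == 17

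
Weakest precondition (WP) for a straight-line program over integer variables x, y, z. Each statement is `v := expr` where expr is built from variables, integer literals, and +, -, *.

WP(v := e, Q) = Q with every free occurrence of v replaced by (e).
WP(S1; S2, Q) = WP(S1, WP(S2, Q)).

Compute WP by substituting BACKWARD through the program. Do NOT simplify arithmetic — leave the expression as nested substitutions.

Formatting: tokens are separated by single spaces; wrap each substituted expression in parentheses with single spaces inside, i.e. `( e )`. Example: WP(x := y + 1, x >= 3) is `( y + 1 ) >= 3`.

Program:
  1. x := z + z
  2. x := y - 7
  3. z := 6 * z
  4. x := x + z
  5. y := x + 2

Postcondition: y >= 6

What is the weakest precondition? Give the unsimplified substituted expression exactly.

Answer: ( ( ( y - 7 ) + ( 6 * z ) ) + 2 ) >= 6

Derivation:
post: y >= 6
stmt 5: y := x + 2  -- replace 1 occurrence(s) of y with (x + 2)
  => ( x + 2 ) >= 6
stmt 4: x := x + z  -- replace 1 occurrence(s) of x with (x + z)
  => ( ( x + z ) + 2 ) >= 6
stmt 3: z := 6 * z  -- replace 1 occurrence(s) of z with (6 * z)
  => ( ( x + ( 6 * z ) ) + 2 ) >= 6
stmt 2: x := y - 7  -- replace 1 occurrence(s) of x with (y - 7)
  => ( ( ( y - 7 ) + ( 6 * z ) ) + 2 ) >= 6
stmt 1: x := z + z  -- replace 0 occurrence(s) of x with (z + z)
  => ( ( ( y - 7 ) + ( 6 * z ) ) + 2 ) >= 6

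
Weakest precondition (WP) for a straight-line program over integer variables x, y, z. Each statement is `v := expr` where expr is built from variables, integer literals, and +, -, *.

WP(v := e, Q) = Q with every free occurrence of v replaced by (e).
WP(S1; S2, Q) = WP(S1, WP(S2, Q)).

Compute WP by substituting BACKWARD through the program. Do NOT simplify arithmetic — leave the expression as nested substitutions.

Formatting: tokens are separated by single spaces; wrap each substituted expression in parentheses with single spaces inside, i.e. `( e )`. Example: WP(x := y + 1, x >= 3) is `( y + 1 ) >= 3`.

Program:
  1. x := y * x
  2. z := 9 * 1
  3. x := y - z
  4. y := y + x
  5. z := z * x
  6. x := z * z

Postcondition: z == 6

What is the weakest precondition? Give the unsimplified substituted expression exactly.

post: z == 6
stmt 6: x := z * z  -- replace 0 occurrence(s) of x with (z * z)
  => z == 6
stmt 5: z := z * x  -- replace 1 occurrence(s) of z with (z * x)
  => ( z * x ) == 6
stmt 4: y := y + x  -- replace 0 occurrence(s) of y with (y + x)
  => ( z * x ) == 6
stmt 3: x := y - z  -- replace 1 occurrence(s) of x with (y - z)
  => ( z * ( y - z ) ) == 6
stmt 2: z := 9 * 1  -- replace 2 occurrence(s) of z with (9 * 1)
  => ( ( 9 * 1 ) * ( y - ( 9 * 1 ) ) ) == 6
stmt 1: x := y * x  -- replace 0 occurrence(s) of x with (y * x)
  => ( ( 9 * 1 ) * ( y - ( 9 * 1 ) ) ) == 6

Answer: ( ( 9 * 1 ) * ( y - ( 9 * 1 ) ) ) == 6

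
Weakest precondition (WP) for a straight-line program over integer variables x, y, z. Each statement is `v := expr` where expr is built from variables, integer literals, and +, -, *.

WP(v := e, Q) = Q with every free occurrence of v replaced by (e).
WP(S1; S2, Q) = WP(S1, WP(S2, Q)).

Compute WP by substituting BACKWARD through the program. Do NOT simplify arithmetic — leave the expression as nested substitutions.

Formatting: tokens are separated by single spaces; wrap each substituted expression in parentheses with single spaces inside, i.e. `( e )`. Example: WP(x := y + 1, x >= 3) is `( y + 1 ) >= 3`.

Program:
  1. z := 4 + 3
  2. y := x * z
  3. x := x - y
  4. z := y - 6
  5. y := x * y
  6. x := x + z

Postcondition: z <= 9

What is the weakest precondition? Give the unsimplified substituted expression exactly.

Answer: ( ( x * ( 4 + 3 ) ) - 6 ) <= 9

Derivation:
post: z <= 9
stmt 6: x := x + z  -- replace 0 occurrence(s) of x with (x + z)
  => z <= 9
stmt 5: y := x * y  -- replace 0 occurrence(s) of y with (x * y)
  => z <= 9
stmt 4: z := y - 6  -- replace 1 occurrence(s) of z with (y - 6)
  => ( y - 6 ) <= 9
stmt 3: x := x - y  -- replace 0 occurrence(s) of x with (x - y)
  => ( y - 6 ) <= 9
stmt 2: y := x * z  -- replace 1 occurrence(s) of y with (x * z)
  => ( ( x * z ) - 6 ) <= 9
stmt 1: z := 4 + 3  -- replace 1 occurrence(s) of z with (4 + 3)
  => ( ( x * ( 4 + 3 ) ) - 6 ) <= 9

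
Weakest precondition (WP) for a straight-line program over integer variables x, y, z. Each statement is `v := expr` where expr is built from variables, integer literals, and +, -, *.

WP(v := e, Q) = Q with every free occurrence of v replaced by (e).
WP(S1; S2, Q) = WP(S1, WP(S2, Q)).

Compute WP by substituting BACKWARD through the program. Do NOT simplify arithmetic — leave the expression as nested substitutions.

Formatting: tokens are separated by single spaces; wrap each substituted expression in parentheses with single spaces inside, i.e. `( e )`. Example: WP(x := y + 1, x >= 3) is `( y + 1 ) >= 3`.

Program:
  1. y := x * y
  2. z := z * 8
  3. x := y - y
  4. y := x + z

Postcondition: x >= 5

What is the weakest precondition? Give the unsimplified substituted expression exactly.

post: x >= 5
stmt 4: y := x + z  -- replace 0 occurrence(s) of y with (x + z)
  => x >= 5
stmt 3: x := y - y  -- replace 1 occurrence(s) of x with (y - y)
  => ( y - y ) >= 5
stmt 2: z := z * 8  -- replace 0 occurrence(s) of z with (z * 8)
  => ( y - y ) >= 5
stmt 1: y := x * y  -- replace 2 occurrence(s) of y with (x * y)
  => ( ( x * y ) - ( x * y ) ) >= 5

Answer: ( ( x * y ) - ( x * y ) ) >= 5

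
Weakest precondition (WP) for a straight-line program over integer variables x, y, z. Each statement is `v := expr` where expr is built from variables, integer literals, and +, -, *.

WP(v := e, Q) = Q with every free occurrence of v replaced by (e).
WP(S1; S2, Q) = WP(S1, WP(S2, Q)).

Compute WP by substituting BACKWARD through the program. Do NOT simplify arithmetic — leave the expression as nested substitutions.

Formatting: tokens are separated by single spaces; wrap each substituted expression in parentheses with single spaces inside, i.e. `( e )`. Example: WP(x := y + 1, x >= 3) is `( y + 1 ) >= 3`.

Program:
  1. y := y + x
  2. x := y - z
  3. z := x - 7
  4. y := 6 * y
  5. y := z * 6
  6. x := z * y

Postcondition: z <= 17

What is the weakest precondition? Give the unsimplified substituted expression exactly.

Answer: ( ( ( y + x ) - z ) - 7 ) <= 17

Derivation:
post: z <= 17
stmt 6: x := z * y  -- replace 0 occurrence(s) of x with (z * y)
  => z <= 17
stmt 5: y := z * 6  -- replace 0 occurrence(s) of y with (z * 6)
  => z <= 17
stmt 4: y := 6 * y  -- replace 0 occurrence(s) of y with (6 * y)
  => z <= 17
stmt 3: z := x - 7  -- replace 1 occurrence(s) of z with (x - 7)
  => ( x - 7 ) <= 17
stmt 2: x := y - z  -- replace 1 occurrence(s) of x with (y - z)
  => ( ( y - z ) - 7 ) <= 17
stmt 1: y := y + x  -- replace 1 occurrence(s) of y with (y + x)
  => ( ( ( y + x ) - z ) - 7 ) <= 17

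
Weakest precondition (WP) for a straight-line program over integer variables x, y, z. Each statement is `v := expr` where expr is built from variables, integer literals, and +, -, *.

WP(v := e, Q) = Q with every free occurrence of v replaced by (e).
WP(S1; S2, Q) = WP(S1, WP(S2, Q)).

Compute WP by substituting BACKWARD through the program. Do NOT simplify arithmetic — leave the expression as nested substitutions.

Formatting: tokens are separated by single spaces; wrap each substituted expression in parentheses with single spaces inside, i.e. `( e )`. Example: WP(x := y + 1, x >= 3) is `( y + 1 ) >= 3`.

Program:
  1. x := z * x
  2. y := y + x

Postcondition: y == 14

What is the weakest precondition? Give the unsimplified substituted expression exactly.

post: y == 14
stmt 2: y := y + x  -- replace 1 occurrence(s) of y with (y + x)
  => ( y + x ) == 14
stmt 1: x := z * x  -- replace 1 occurrence(s) of x with (z * x)
  => ( y + ( z * x ) ) == 14

Answer: ( y + ( z * x ) ) == 14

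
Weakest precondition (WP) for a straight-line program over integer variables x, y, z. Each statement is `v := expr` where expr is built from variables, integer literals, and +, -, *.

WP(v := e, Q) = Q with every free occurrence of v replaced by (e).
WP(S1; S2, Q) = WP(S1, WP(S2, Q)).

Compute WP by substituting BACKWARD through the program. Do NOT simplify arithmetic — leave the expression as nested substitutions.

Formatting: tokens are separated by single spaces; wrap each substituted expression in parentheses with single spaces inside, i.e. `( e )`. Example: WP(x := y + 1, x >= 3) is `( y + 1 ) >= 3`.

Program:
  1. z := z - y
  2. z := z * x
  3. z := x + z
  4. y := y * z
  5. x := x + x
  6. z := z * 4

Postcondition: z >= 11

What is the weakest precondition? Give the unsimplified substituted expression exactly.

Answer: ( ( x + ( ( z - y ) * x ) ) * 4 ) >= 11

Derivation:
post: z >= 11
stmt 6: z := z * 4  -- replace 1 occurrence(s) of z with (z * 4)
  => ( z * 4 ) >= 11
stmt 5: x := x + x  -- replace 0 occurrence(s) of x with (x + x)
  => ( z * 4 ) >= 11
stmt 4: y := y * z  -- replace 0 occurrence(s) of y with (y * z)
  => ( z * 4 ) >= 11
stmt 3: z := x + z  -- replace 1 occurrence(s) of z with (x + z)
  => ( ( x + z ) * 4 ) >= 11
stmt 2: z := z * x  -- replace 1 occurrence(s) of z with (z * x)
  => ( ( x + ( z * x ) ) * 4 ) >= 11
stmt 1: z := z - y  -- replace 1 occurrence(s) of z with (z - y)
  => ( ( x + ( ( z - y ) * x ) ) * 4 ) >= 11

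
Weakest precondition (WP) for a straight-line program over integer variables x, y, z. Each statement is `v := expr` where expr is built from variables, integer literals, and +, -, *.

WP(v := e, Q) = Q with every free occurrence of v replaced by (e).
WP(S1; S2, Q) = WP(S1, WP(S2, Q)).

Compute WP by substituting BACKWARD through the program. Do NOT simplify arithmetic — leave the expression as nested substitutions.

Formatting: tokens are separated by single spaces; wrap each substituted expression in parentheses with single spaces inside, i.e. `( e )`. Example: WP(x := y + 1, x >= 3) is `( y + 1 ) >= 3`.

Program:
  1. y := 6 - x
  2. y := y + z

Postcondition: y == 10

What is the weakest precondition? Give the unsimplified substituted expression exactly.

post: y == 10
stmt 2: y := y + z  -- replace 1 occurrence(s) of y with (y + z)
  => ( y + z ) == 10
stmt 1: y := 6 - x  -- replace 1 occurrence(s) of y with (6 - x)
  => ( ( 6 - x ) + z ) == 10

Answer: ( ( 6 - x ) + z ) == 10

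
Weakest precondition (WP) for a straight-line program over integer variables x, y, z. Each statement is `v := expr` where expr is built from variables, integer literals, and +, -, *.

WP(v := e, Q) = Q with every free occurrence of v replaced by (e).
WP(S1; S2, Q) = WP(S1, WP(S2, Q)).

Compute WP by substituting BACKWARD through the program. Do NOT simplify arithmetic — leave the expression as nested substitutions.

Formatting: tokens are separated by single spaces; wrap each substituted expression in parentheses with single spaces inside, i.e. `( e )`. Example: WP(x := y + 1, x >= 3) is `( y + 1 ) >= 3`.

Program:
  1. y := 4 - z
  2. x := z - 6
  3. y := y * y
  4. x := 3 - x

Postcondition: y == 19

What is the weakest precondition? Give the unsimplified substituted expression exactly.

post: y == 19
stmt 4: x := 3 - x  -- replace 0 occurrence(s) of x with (3 - x)
  => y == 19
stmt 3: y := y * y  -- replace 1 occurrence(s) of y with (y * y)
  => ( y * y ) == 19
stmt 2: x := z - 6  -- replace 0 occurrence(s) of x with (z - 6)
  => ( y * y ) == 19
stmt 1: y := 4 - z  -- replace 2 occurrence(s) of y with (4 - z)
  => ( ( 4 - z ) * ( 4 - z ) ) == 19

Answer: ( ( 4 - z ) * ( 4 - z ) ) == 19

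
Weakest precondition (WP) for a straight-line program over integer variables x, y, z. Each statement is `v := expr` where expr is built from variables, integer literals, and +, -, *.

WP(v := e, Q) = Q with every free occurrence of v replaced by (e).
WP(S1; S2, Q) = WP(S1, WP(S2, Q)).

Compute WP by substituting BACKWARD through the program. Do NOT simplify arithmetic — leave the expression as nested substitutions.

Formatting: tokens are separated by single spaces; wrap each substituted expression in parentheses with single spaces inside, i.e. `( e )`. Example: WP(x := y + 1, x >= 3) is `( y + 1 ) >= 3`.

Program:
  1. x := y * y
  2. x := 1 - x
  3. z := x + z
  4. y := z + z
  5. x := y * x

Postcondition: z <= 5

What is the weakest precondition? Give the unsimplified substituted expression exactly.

Answer: ( ( 1 - ( y * y ) ) + z ) <= 5

Derivation:
post: z <= 5
stmt 5: x := y * x  -- replace 0 occurrence(s) of x with (y * x)
  => z <= 5
stmt 4: y := z + z  -- replace 0 occurrence(s) of y with (z + z)
  => z <= 5
stmt 3: z := x + z  -- replace 1 occurrence(s) of z with (x + z)
  => ( x + z ) <= 5
stmt 2: x := 1 - x  -- replace 1 occurrence(s) of x with (1 - x)
  => ( ( 1 - x ) + z ) <= 5
stmt 1: x := y * y  -- replace 1 occurrence(s) of x with (y * y)
  => ( ( 1 - ( y * y ) ) + z ) <= 5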